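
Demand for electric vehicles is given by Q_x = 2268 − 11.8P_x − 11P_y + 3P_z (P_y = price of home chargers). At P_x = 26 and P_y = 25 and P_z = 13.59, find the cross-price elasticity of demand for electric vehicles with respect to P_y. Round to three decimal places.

-0.159

At P_x = 26 and P_y = 25 and P_z = 13.59: Q_x = 1726.97.
∂Q_x/∂P_y = -11.
ε = (∂Q_x/∂P_y)(P_y/Q_x) = -11 × (25/1726.97) ≈ -0.159.
Since ε < 0, electric vehicles and home chargers are complements.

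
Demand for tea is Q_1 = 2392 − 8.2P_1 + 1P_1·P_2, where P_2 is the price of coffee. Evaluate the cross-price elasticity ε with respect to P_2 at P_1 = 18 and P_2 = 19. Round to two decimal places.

At P_1 = 18 and P_2 = 19: Q_1 = 2586.4.
∂Q_1/∂P_2 = 1P_1 = 1(18) = 18.0000.
ε = (∂Q_1/∂P_2)(P_2/Q_1) = 18.0000 × (19/2586.4) ≈ 0.13.

0.13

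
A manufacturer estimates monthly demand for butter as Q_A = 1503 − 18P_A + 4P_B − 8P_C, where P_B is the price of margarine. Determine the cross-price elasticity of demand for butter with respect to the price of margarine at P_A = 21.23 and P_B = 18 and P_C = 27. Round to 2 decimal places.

0.07

At P_A = 21.23 and P_B = 18 and P_C = 27: Q_A = 976.86.
∂Q_A/∂P_B = 4.
ε = (∂Q_A/∂P_B)(P_B/Q_A) = 4 × (18/976.86) ≈ 0.07.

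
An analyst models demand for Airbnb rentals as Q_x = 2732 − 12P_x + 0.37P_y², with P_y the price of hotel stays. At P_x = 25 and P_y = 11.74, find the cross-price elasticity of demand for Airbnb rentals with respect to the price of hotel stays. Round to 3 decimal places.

At P_x = 25 and P_y = 11.74: Q_x = 2482.996.
∂Q_x/∂P_y = 0.74P_y = 0.74(11.74) = 8.6876.
ε = (∂Q_x/∂P_y)(P_y/Q_x) = 8.6876 × (11.74/2482.996) ≈ 0.041.
ε > 0: substitutes.

0.041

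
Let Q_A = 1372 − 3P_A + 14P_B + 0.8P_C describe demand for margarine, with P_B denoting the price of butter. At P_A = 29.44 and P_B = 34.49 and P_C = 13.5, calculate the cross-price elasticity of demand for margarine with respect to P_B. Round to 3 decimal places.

At P_A = 29.44 and P_B = 34.49 and P_C = 13.5: Q_A = 1777.34.
∂Q_A/∂P_B = 14.
ε = (∂Q_A/∂P_B)(P_B/Q_A) = 14 × (34.49/1777.34) ≈ 0.272.
Since ε > 0, margarine and butter are substitutes.

0.272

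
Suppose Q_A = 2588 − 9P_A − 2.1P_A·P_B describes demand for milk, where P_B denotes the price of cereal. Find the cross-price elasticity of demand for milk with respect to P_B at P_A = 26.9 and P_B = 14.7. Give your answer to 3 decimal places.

At P_A = 26.9 and P_B = 14.7: Q_A = 1515.497.
∂Q_A/∂P_B = -2.1P_A = -2.1(26.9) = -56.4900.
ε = (∂Q_A/∂P_B)(P_B/Q_A) = -56.4900 × (14.7/1515.497) ≈ -0.548.

-0.548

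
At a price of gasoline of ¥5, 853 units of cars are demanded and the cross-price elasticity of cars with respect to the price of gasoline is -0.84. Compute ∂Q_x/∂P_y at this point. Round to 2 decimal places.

-143.30

ε = (∂Q_x/∂P_y)·(P_y/Q_x) ⇒ ∂Q_x/∂P_y = ε·Q_x/P_y = -0.84 × 853/5 ≈ -143.30.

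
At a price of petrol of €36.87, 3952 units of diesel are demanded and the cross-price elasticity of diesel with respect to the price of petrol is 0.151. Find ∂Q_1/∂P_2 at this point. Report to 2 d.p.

16.19

ε = (∂Q_1/∂P_2)·(P_2/Q_1) ⇒ ∂Q_1/∂P_2 = ε·Q_1/P_2 = 0.151 × 3952/36.87 ≈ 16.19.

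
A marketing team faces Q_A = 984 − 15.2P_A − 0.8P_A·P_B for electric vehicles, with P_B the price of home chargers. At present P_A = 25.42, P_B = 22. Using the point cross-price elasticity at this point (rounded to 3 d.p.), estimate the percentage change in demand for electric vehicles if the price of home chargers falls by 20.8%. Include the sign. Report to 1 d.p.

61.9%

At P_A = 25.42, P_B = 22: Q_A = 150.224.
∂Q_A/∂P_B = -0.8P_A = -20.3360.
ε = (∂Q_A/∂P_B)(P_B/Q_A) = -20.3360 × 22/150.224 ≈ -2.978.
%ΔQ_A ≈ ε × %ΔP_B = -2.978 × (-20.8%) = 61.9%.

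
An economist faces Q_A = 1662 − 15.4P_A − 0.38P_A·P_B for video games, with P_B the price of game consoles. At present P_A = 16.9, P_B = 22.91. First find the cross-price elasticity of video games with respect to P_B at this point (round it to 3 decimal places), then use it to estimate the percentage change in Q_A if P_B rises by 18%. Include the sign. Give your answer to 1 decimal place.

-2.1%

At P_A = 16.9, P_B = 22.91: Q_A = 1254.612.
∂Q_A/∂P_B = -0.38P_A = -6.4220.
ε = (∂Q_A/∂P_B)(P_B/Q_A) = -6.4220 × 22.91/1254.612 ≈ -0.117.
%ΔQ_A ≈ ε × %ΔP_B = -0.117 × (18%) = -2.1%.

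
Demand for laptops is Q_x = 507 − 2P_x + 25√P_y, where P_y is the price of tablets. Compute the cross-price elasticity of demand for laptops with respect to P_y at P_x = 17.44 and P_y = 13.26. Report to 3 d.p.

0.081

At P_x = 17.44 and P_y = 13.26: Q_x = 563.156.
∂Q_x/∂P_y = 25/(2√P_y) = 25/(2√13.26) = 3.4327.
ε = (∂Q_x/∂P_y)(P_y/Q_x) = 3.4327 × (13.26/563.156) ≈ 0.081.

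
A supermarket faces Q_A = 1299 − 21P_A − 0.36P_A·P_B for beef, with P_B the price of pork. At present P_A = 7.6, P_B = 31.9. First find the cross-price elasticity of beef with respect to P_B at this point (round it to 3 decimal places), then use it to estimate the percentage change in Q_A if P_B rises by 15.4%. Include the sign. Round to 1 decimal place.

-1.3%

At P_A = 7.6, P_B = 31.9: Q_A = 1052.122.
∂Q_A/∂P_B = -0.36P_A = -2.7360.
ε = (∂Q_A/∂P_B)(P_B/Q_A) = -2.7360 × 31.9/1052.122 ≈ -0.083.
%ΔQ_A ≈ ε × %ΔP_B = -0.083 × (15.4%) = -1.3%.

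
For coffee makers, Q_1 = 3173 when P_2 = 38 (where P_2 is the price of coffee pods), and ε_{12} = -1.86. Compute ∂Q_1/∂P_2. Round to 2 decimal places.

-155.31

ε = (∂Q_1/∂P_2)·(P_2/Q_1) ⇒ ∂Q_1/∂P_2 = ε·Q_1/P_2 = -1.86 × 3173/38 ≈ -155.31.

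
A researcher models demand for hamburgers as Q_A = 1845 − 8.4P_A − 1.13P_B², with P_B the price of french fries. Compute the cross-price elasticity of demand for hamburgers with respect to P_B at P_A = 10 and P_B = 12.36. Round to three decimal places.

At P_A = 10 and P_B = 12.36: Q_A = 1588.370.
∂Q_A/∂P_B = -2.26P_B = -2.26(12.36) = -27.9336.
ε = (∂Q_A/∂P_B)(P_B/Q_A) = -27.9336 × (12.36/1588.370) ≈ -0.217.
ε < 0: complements.

-0.217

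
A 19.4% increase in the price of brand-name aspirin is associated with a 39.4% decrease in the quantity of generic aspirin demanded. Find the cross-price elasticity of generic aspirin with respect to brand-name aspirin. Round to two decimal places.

-2.03

ε = (%ΔQ of generic aspirin) / (%ΔP of brand-name aspirin) = (-39.4%) / (19.4%) ≈ -2.03.
Negative cross-price elasticity: complements.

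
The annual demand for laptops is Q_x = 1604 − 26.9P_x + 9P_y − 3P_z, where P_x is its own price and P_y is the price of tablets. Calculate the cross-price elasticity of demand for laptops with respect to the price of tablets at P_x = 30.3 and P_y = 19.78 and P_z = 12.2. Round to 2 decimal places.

At P_x = 30.3 and P_y = 19.78 and P_z = 12.2: Q_x = 930.35.
∂Q_x/∂P_y = 9.
ε = (∂Q_x/∂P_y)(P_y/Q_x) = 9 × (19.78/930.35) ≈ 0.19.
Since ε > 0, laptops and tablets are substitutes.

0.19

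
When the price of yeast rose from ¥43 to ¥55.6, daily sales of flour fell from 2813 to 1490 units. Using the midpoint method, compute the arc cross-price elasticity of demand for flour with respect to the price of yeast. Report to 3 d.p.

ΔQ_A = 1490 − 2813 = -1323; ΔP_B = 55.6 − 43 = 12.6.
Midpoints: Q̄_A = 2151.5, P̄_B = 49.30.
ε = (ΔQ_A/Q̄_A)/(ΔP_B/P̄_B) = (-1323/2151.5)/(12.6/49.30) ≈ -2.406.

-2.406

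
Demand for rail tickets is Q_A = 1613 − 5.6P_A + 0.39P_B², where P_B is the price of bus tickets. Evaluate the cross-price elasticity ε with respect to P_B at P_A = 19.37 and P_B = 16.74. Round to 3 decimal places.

At P_A = 19.37 and P_B = 16.74: Q_A = 1613.817.
∂Q_A/∂P_B = 0.78P_B = 0.78(16.74) = 13.0572.
ε = (∂Q_A/∂P_B)(P_B/Q_A) = 13.0572 × (16.74/1613.817) ≈ 0.135.

0.135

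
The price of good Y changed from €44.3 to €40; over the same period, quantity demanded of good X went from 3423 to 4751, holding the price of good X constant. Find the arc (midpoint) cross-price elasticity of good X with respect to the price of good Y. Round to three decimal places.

-3.185

ΔQ_X = 4751 − 3423 = 1328; ΔP_Y = 40 − 44.3 = -4.3.
Midpoints: Q̄_X = 4087.0, P̄_Y = 42.15.
ε = (ΔQ_X/Q̄_X)/(ΔP_Y/P̄_Y) = (1328/4087.0)/(-4.3/42.15) ≈ -3.185.
ε < 0: good X and good Y are complements.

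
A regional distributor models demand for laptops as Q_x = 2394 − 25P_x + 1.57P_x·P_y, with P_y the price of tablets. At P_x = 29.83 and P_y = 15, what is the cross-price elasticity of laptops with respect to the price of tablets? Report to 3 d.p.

0.299

At P_x = 29.83 and P_y = 15: Q_x = 2350.747.
∂Q_x/∂P_y = 1.57P_x = 1.57(29.83) = 46.8331.
ε = (∂Q_x/∂P_y)(P_y/Q_x) = 46.8331 × (15/2350.747) ≈ 0.299.
ε > 0: substitutes.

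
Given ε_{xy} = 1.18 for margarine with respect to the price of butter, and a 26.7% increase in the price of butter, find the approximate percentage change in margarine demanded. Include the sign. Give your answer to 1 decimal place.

31.5%

%ΔQ ≈ ε × %ΔP of butter = 1.18 × (26.7%) = 31.5%.
Demand for margarine rises by about 31.5%.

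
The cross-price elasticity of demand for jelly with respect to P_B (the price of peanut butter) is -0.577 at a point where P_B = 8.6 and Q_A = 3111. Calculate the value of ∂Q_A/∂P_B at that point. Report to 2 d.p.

-208.73

ε = (∂Q_A/∂P_B)·(P_B/Q_A) ⇒ ∂Q_A/∂P_B = ε·Q_A/P_B = -0.577 × 3111/8.6 ≈ -208.73.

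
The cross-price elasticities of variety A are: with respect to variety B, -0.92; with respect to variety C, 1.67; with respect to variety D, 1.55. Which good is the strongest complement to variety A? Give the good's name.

Complements have ε < 0. The most negative value is -0.92 (variety B).

variety B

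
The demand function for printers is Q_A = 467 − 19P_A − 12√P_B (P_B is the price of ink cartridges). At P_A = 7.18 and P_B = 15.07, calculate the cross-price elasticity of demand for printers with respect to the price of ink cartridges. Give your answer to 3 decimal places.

-0.082

At P_A = 7.18 and P_B = 15.07: Q_A = 283.996.
∂Q_A/∂P_B = -12/(2√P_B) = -12/(2√15.07) = -1.5456.
ε = (∂Q_A/∂P_B)(P_B/Q_A) = -1.5456 × (15.07/283.996) ≈ -0.082.
ε < 0: complements.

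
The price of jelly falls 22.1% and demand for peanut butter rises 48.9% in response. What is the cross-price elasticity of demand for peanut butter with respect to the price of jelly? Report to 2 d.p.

-2.21

ε = (%ΔQ of peanut butter) / (%ΔP of jelly) = (48.9%) / (-22.1%) ≈ -2.21.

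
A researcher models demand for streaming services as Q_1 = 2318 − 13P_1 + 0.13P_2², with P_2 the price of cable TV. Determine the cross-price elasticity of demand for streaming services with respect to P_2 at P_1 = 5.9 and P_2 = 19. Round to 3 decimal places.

At P_1 = 5.9 and P_2 = 19: Q_1 = 2288.23.
∂Q_1/∂P_2 = 0.26P_2 = 0.26(19) = 4.9400.
ε = (∂Q_1/∂P_2)(P_2/Q_1) = 4.9400 × (19/2288.23) ≈ 0.041.
ε > 0: substitutes.

0.041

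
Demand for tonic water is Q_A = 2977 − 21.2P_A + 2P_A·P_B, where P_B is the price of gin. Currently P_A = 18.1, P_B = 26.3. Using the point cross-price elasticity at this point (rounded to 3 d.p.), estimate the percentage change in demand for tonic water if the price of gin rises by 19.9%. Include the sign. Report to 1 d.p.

At P_A = 18.1, P_B = 26.3: Q_A = 3545.34.
∂Q_A/∂P_B = 2P_A = 36.2000.
ε = (∂Q_A/∂P_B)(P_B/Q_A) = 36.2000 × 26.3/3545.34 ≈ 0.269.
%ΔQ_A ≈ ε × %ΔP_B = 0.269 × (19.9%) = 5.4%.

5.4%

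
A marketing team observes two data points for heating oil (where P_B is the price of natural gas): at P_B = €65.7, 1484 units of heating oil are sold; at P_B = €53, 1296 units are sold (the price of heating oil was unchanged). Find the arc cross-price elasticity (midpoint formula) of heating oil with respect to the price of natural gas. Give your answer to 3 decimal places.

0.632

ΔQ_A = 1296 − 1484 = -188; ΔP_B = 53 − 65.7 = -12.7.
Midpoints: Q̄_A = 1390.0, P̄_B = 59.35.
ε = (ΔQ_A/Q̄_A)/(ΔP_B/P̄_B) = (-188/1390.0)/(-12.7/59.35) ≈ 0.632.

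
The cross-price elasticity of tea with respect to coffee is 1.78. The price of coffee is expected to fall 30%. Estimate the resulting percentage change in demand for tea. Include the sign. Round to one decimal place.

-53.4%

%ΔQ ≈ ε × %ΔP of coffee = 1.78 × (-30%) = -53.4%.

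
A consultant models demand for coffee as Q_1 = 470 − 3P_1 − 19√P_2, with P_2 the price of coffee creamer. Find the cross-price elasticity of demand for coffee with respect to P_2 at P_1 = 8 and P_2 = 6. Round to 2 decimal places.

-0.06

At P_1 = 8 and P_2 = 6: Q_1 = 399.460.
∂Q_1/∂P_2 = -19/(2√P_2) = -19/(2√6) = -3.8784.
ε = (∂Q_1/∂P_2)(P_2/Q_1) = -3.8784 × (6/399.460) ≈ -0.06.
ε < 0: complements.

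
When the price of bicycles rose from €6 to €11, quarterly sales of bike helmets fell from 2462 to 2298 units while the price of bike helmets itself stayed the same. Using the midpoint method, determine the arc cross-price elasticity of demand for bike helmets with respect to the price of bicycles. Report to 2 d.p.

-0.12

ΔQ_A = 2298 − 2462 = -164; ΔP_B = 11 − 6 = 5.
Midpoints: Q̄_A = 2380.0, P̄_B = 8.50.
ε = (ΔQ_A/Q̄_A)/(ΔP_B/P̄_B) = (-164/2380.0)/(5/8.50) ≈ -0.12.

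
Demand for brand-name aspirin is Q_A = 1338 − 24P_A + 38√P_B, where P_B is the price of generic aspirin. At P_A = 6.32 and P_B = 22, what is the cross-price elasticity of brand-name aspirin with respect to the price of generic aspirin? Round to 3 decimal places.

0.065

At P_A = 6.32 and P_B = 22: Q_A = 1364.556.
∂Q_A/∂P_B = 38/(2√P_B) = 38/(2√22) = 4.0508.
ε = (∂Q_A/∂P_B)(P_B/Q_A) = 4.0508 × (22/1364.556) ≈ 0.065.
ε > 0: substitutes.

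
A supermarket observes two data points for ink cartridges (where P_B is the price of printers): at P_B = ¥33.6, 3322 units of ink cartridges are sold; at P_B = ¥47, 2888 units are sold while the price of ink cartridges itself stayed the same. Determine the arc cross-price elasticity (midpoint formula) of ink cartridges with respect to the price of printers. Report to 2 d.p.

-0.42

ΔQ_A = 2888 − 3322 = -434; ΔP_B = 47 − 33.6 = 13.4.
Midpoints: Q̄_A = 3105.0, P̄_B = 40.30.
ε = (ΔQ_A/Q̄_A)/(ΔP_B/P̄_B) = (-434/3105.0)/(13.4/40.30) ≈ -0.42.
ε < 0: ink cartridges and printers are complements.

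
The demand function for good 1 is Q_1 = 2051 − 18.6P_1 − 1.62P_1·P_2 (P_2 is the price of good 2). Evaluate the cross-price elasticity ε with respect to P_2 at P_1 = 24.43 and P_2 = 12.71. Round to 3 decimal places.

At P_1 = 24.43 and P_2 = 12.71: Q_1 = 1093.583.
∂Q_1/∂P_2 = -1.62P_1 = -1.62(24.43) = -39.5766.
ε = (∂Q_1/∂P_2)(P_2/Q_1) = -39.5766 × (12.71/1093.583) ≈ -0.460.

-0.460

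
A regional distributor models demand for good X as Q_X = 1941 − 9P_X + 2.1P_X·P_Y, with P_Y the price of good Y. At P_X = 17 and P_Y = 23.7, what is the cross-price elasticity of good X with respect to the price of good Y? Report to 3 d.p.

0.321

At P_X = 17 and P_Y = 23.7: Q_X = 2634.09.
∂Q_X/∂P_Y = 2.1P_X = 2.1(17) = 35.7000.
ε = (∂Q_X/∂P_Y)(P_Y/Q_X) = 35.7000 × (23.7/2634.09) ≈ 0.321.
ε > 0: substitutes.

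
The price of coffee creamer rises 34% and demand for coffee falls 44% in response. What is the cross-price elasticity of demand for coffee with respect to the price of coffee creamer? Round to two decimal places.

-1.29

ε = (%ΔQ of coffee) / (%ΔP of coffee creamer) = (-44%) / (34%) ≈ -1.29.
Negative cross-price elasticity: complements.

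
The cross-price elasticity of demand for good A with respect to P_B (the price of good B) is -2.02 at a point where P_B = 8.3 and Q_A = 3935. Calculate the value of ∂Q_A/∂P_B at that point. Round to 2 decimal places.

ε = (∂Q_A/∂P_B)·(P_B/Q_A) ⇒ ∂Q_A/∂P_B = ε·Q_A/P_B = -2.02 × 3935/8.3 ≈ -957.67.

-957.67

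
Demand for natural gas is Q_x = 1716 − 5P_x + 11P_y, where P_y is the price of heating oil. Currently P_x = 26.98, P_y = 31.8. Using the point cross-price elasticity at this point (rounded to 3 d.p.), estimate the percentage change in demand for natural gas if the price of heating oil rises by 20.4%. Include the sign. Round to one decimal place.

At P_x = 26.98, P_y = 31.8: Q_x = 1930.9.
∂Q_x/∂P_y = 11.
ε = (∂Q_x/∂P_y)(P_y/Q_x) = 11.0000 × 31.8/1930.9 ≈ 0.181.
%ΔQ_x ≈ ε × %ΔP_y = 0.181 × (20.4%) = 3.7%.

3.7%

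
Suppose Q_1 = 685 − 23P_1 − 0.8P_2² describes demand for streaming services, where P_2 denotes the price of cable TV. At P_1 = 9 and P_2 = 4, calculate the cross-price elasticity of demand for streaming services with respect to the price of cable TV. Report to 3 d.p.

-0.055

At P_1 = 9 and P_2 = 4: Q_1 = 465.2.
∂Q_1/∂P_2 = -1.6P_2 = -1.6(4) = -6.4000.
ε = (∂Q_1/∂P_2)(P_2/Q_1) = -6.4000 × (4/465.2) ≈ -0.055.
ε < 0: complements.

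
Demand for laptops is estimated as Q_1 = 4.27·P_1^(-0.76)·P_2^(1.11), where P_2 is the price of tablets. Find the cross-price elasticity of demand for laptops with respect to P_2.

In a log-linear (constant-elasticity) demand function, the coefficient on the exponent of P_2 is the cross-price elasticity.
ε = 1.11. Positive, so laptops and tablets are substitutes.

1.11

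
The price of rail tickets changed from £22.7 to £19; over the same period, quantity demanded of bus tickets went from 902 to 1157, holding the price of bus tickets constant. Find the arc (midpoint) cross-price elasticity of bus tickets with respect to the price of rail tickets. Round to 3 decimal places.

ΔQ_A = 1157 − 902 = 255; ΔP_B = 19 − 22.7 = -3.7.
Midpoints: Q̄_A = 1029.5, P̄_B = 20.85.
ε = (ΔQ_A/Q̄_A)/(ΔP_B/P̄_B) = (255/1029.5)/(-3.7/20.85) ≈ -1.396.
ε < 0: bus tickets and rail tickets are complements.

-1.396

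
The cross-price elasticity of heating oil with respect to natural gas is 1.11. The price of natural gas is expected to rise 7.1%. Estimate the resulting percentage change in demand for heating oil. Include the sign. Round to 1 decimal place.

7.9%

%ΔQ ≈ ε × %ΔP of natural gas = 1.11 × (7.1%) = 7.9%.
Demand for heating oil rises by about 7.9%.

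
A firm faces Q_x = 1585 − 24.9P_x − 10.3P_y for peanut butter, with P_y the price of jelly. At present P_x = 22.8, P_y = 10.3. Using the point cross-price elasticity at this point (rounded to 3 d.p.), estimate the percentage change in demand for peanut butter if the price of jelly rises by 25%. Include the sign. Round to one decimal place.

At P_x = 22.8, P_y = 10.3: Q_x = 911.19.
∂Q_x/∂P_y = -10.3.
ε = (∂Q_x/∂P_y)(P_y/Q_x) = -10.3000 × 10.3/911.19 ≈ -0.116.
%ΔQ_x ≈ ε × %ΔP_y = -0.116 × (25%) = -2.9%.

-2.9%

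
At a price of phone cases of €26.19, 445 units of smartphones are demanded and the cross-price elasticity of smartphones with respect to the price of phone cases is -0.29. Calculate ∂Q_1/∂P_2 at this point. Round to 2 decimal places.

-4.93

ε = (∂Q_1/∂P_2)·(P_2/Q_1) ⇒ ∂Q_1/∂P_2 = ε·Q_1/P_2 = -0.29 × 445/26.19 ≈ -4.93.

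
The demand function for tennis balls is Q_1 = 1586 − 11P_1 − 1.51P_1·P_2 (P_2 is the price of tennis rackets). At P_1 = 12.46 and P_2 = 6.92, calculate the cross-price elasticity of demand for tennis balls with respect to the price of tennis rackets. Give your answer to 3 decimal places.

At P_1 = 12.46 and P_2 = 6.92: Q_1 = 1318.743.
∂Q_1/∂P_2 = -1.51P_1 = -1.51(12.46) = -18.8146.
ε = (∂Q_1/∂P_2)(P_2/Q_1) = -18.8146 × (6.92/1318.743) ≈ -0.099.

-0.099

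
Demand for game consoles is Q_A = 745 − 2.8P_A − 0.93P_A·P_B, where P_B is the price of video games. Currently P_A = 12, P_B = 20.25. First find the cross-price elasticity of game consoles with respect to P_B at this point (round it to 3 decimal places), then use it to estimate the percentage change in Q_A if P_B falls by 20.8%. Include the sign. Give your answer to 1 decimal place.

9.7%

At P_A = 12, P_B = 20.25: Q_A = 485.41.
∂Q_A/∂P_B = -0.93P_A = -11.1600.
ε = (∂Q_A/∂P_B)(P_B/Q_A) = -11.1600 × 20.25/485.41 ≈ -0.466.
%ΔQ_A ≈ ε × %ΔP_B = -0.466 × (-20.8%) = 9.7%.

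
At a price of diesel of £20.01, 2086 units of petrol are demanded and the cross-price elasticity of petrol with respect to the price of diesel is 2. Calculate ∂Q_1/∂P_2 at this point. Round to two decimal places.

ε = (∂Q_1/∂P_2)·(P_2/Q_1) ⇒ ∂Q_1/∂P_2 = ε·Q_1/P_2 = 2 × 2086/20.01 ≈ 208.50.

208.50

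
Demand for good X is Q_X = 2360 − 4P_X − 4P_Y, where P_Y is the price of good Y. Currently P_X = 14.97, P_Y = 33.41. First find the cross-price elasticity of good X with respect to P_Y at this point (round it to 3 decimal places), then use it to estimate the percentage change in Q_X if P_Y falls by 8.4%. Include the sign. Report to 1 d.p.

At P_X = 14.97, P_Y = 33.41: Q_X = 2166.48.
∂Q_X/∂P_Y = -4.
ε = (∂Q_X/∂P_Y)(P_Y/Q_X) = -4.0000 × 33.41/2166.48 ≈ -0.062.
%ΔQ_X ≈ ε × %ΔP_Y = -0.062 × (-8.4%) = 0.5%.

0.5%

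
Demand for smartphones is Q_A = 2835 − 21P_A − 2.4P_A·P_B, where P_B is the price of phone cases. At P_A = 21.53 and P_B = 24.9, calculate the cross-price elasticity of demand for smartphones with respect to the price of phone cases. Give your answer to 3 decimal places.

-1.174

At P_A = 21.53 and P_B = 24.9: Q_A = 1096.237.
∂Q_A/∂P_B = -2.4P_A = -2.4(21.53) = -51.6720.
ε = (∂Q_A/∂P_B)(P_B/Q_A) = -51.6720 × (24.9/1096.237) ≈ -1.174.
ε < 0: complements.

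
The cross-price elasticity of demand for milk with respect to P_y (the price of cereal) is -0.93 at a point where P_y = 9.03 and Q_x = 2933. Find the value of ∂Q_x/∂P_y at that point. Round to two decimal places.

ε = (∂Q_x/∂P_y)·(P_y/Q_x) ⇒ ∂Q_x/∂P_y = ε·Q_x/P_y = -0.93 × 2933/9.03 ≈ -302.07.

-302.07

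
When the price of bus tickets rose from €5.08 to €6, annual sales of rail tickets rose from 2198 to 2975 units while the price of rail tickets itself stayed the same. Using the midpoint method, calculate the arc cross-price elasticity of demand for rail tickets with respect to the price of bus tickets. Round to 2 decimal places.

ΔQ_A = 2975 − 2198 = 777; ΔP_B = 6 − 5.08 = 0.92.
Midpoints: Q̄_A = 2586.5, P̄_B = 5.54.
ε = (ΔQ_A/Q̄_A)/(ΔP_B/P̄_B) = (777/2586.5)/(0.92/5.54) ≈ 1.81.
ε > 0: rail tickets and bus tickets are substitutes.

1.81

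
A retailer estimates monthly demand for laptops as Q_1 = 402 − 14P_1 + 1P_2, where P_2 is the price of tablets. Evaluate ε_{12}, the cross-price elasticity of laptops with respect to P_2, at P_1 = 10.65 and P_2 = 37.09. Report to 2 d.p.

0.13

At P_1 = 10.65 and P_2 = 37.09: Q_1 = 289.99.
∂Q_1/∂P_2 = 1.
ε = (∂Q_1/∂P_2)(P_2/Q_1) = 1 × (37.09/289.99) ≈ 0.13.
Since ε > 0, laptops and tablets are substitutes.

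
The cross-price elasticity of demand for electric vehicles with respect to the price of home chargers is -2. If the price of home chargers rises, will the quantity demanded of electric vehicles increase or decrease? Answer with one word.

ε < 0 and the price of home chargers rises, so the quantity of electric vehicles moves in the opposite direction: it decreases.

decrease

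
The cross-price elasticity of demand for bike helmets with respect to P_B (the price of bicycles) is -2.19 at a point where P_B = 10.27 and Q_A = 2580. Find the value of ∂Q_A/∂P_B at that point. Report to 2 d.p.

ε = (∂Q_A/∂P_B)·(P_B/Q_A) ⇒ ∂Q_A/∂P_B = ε·Q_A/P_B = -2.19 × 2580/10.27 ≈ -550.17.

-550.17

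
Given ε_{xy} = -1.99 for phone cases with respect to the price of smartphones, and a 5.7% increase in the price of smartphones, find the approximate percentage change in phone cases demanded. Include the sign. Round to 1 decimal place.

-11.3%

%ΔQ ≈ ε × %ΔP of smartphones = -1.99 × (5.7%) = -11.3%.
Demand for phone cases falls by about 11.3%.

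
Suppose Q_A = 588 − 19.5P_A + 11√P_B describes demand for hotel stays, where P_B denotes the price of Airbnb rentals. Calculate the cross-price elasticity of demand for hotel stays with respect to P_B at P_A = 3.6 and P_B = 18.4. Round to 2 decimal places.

At P_A = 3.6 and P_B = 18.4: Q_A = 564.985.
∂Q_A/∂P_B = 11/(2√P_B) = 11/(2√18.4) = 1.2822.
ε = (∂Q_A/∂P_B)(P_B/Q_A) = 1.2822 × (18.4/564.985) ≈ 0.04.
ε > 0: substitutes.

0.04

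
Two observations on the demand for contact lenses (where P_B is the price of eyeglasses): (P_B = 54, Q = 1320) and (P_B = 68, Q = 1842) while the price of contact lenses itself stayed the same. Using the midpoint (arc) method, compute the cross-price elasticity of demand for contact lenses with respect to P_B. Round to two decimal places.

ΔQ_A = 1842 − 1320 = 522; ΔP_B = 68 − 54 = 14.
Midpoints: Q̄_A = 1581.0, P̄_B = 61.00.
ε = (ΔQ_A/Q̄_A)/(ΔP_B/P̄_B) = (522/1581.0)/(14/61.00) ≈ 1.44.
ε > 0: contact lenses and eyeglasses are substitutes.

1.44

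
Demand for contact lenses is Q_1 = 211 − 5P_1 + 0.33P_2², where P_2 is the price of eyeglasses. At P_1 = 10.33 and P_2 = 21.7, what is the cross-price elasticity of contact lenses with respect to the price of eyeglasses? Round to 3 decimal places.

0.987

At P_1 = 10.33 and P_2 = 21.7: Q_1 = 314.744.
∂Q_1/∂P_2 = 0.66P_2 = 0.66(21.7) = 14.3220.
ε = (∂Q_1/∂P_2)(P_2/Q_1) = 14.3220 × (21.7/314.744) ≈ 0.987.
ε > 0: substitutes.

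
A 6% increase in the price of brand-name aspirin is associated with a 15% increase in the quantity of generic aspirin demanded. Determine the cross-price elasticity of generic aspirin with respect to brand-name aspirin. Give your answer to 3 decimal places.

ε = (%ΔQ of generic aspirin) / (%ΔP of brand-name aspirin) = (15%) / (6%) ≈ 2.500.

2.500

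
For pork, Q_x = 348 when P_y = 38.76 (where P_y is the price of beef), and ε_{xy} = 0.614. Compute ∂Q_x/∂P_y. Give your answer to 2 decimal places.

5.51

ε = (∂Q_x/∂P_y)·(P_y/Q_x) ⇒ ∂Q_x/∂P_y = ε·Q_x/P_y = 0.614 × 348/38.76 ≈ 5.51.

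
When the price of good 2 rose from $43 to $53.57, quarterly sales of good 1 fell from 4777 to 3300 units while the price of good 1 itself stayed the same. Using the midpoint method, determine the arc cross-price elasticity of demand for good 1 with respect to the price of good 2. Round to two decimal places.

-1.67

ΔQ_1 = 3300 − 4777 = -1477; ΔP_2 = 53.57 − 43 = 10.57.
Midpoints: Q̄_1 = 4038.5, P̄_2 = 48.28.
ε = (ΔQ_1/Q̄_1)/(ΔP_2/P̄_2) = (-1477/4038.5)/(10.57/48.28) ≈ -1.67.
ε < 0: good 1 and good 2 are complements.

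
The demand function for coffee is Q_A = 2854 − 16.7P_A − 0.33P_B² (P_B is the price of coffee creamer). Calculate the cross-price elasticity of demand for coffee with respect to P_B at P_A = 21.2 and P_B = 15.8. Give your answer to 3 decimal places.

-0.068

At P_A = 21.2 and P_B = 15.8: Q_A = 2417.579.
∂Q_A/∂P_B = -0.66P_B = -0.66(15.8) = -10.4280.
ε = (∂Q_A/∂P_B)(P_B/Q_A) = -10.4280 × (15.8/2417.579) ≈ -0.068.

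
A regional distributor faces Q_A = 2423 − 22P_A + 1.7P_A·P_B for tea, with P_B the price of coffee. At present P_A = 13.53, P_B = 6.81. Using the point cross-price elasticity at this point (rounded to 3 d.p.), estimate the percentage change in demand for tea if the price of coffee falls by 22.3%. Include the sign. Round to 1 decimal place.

At P_A = 13.53, P_B = 6.81: Q_A = 2281.977.
∂Q_A/∂P_B = 1.7P_A = 23.0010.
ε = (∂Q_A/∂P_B)(P_B/Q_A) = 23.0010 × 6.81/2281.977 ≈ 0.069.
%ΔQ_A ≈ ε × %ΔP_B = 0.069 × (-22.3%) = -1.5%.

-1.5%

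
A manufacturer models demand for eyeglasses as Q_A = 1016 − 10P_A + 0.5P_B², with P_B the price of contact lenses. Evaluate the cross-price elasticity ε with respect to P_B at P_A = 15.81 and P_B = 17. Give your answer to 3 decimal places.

0.288

At P_A = 15.81 and P_B = 17: Q_A = 1002.4.
∂Q_A/∂P_B = 1P_B = 1(17) = 17.0000.
ε = (∂Q_A/∂P_B)(P_B/Q_A) = 17.0000 × (17/1002.4) ≈ 0.288.
ε > 0: substitutes.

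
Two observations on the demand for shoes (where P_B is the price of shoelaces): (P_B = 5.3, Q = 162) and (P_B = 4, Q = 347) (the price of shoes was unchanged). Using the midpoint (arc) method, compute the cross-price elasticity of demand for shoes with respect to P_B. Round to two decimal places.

ΔQ_A = 347 − 162 = 185; ΔP_B = 4 − 5.3 = -1.3.
Midpoints: Q̄_A = 254.5, P̄_B = 4.65.
ε = (ΔQ_A/Q̄_A)/(ΔP_B/P̄_B) = (185/254.5)/(-1.3/4.65) ≈ -2.60.

-2.60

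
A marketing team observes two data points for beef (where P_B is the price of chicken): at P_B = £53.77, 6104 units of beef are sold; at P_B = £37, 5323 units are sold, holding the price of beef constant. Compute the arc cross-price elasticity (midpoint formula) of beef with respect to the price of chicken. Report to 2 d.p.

ΔQ_A = 5323 − 6104 = -781; ΔP_B = 37 − 53.77 = -16.77.
Midpoints: Q̄_A = 5713.5, P̄_B = 45.39.
ε = (ΔQ_A/Q̄_A)/(ΔP_B/P̄_B) = (-781/5713.5)/(-16.77/45.39) ≈ 0.37.
ε > 0: beef and chicken are substitutes.

0.37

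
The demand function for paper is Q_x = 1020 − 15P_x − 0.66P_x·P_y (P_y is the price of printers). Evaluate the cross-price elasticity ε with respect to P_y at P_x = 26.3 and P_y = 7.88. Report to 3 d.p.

At P_x = 26.3 and P_y = 7.88: Q_x = 488.719.
∂Q_x/∂P_y = -0.66P_x = -0.66(26.3) = -17.3580.
ε = (∂Q_x/∂P_y)(P_y/Q_x) = -17.3580 × (7.88/488.719) ≈ -0.280.

-0.280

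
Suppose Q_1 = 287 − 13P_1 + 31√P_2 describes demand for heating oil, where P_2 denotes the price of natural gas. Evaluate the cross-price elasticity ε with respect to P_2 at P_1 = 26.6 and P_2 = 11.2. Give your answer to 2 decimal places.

1.15

At P_1 = 26.6 and P_2 = 11.2: Q_1 = 44.946.
∂Q_1/∂P_2 = 31/(2√P_2) = 31/(2√11.2) = 4.6315.
ε = (∂Q_1/∂P_2)(P_2/Q_1) = 4.6315 × (11.2/44.946) ≈ 1.15.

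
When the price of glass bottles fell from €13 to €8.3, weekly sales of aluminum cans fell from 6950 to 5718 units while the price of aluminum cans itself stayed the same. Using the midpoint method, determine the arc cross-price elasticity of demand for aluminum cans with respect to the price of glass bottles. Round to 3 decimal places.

ΔQ_A = 5718 − 6950 = -1232; ΔP_B = 8.3 − 13 = -4.7.
Midpoints: Q̄_A = 6334.0, P̄_B = 10.65.
ε = (ΔQ_A/Q̄_A)/(ΔP_B/P̄_B) = (-1232/6334.0)/(-4.7/10.65) ≈ 0.441.

0.441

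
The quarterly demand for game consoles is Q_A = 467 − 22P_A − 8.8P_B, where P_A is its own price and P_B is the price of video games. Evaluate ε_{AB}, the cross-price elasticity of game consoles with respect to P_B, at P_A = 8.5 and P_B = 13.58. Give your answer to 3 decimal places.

-0.745

At P_A = 8.5 and P_B = 13.58: Q_A = 160.496.
∂Q_A/∂P_B = -8.8.
ε = (∂Q_A/∂P_B)(P_B/Q_A) = -8.8 × (13.58/160.496) ≈ -0.745.
Since ε < 0, game consoles and video games are complements.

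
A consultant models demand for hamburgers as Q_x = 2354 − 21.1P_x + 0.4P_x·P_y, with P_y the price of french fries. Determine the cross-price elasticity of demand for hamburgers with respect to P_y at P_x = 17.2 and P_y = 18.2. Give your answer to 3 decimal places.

0.059

At P_x = 17.2 and P_y = 18.2: Q_x = 2116.296.
∂Q_x/∂P_y = 0.4P_x = 0.4(17.2) = 6.8800.
ε = (∂Q_x/∂P_y)(P_y/Q_x) = 6.8800 × (18.2/2116.296) ≈ 0.059.
ε > 0: substitutes.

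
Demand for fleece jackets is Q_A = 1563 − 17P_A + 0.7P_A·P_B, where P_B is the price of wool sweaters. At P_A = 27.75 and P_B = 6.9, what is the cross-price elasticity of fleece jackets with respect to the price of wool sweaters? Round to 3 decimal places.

At P_A = 27.75 and P_B = 6.9: Q_A = 1225.283.
∂Q_A/∂P_B = 0.7P_A = 0.7(27.75) = 19.4250.
ε = (∂Q_A/∂P_B)(P_B/Q_A) = 19.4250 × (6.9/1225.283) ≈ 0.109.

0.109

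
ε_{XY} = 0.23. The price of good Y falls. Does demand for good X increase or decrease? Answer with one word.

ε > 0 and the price of good Y falls, so the quantity of good X moves in the same direction: it decreases.

decrease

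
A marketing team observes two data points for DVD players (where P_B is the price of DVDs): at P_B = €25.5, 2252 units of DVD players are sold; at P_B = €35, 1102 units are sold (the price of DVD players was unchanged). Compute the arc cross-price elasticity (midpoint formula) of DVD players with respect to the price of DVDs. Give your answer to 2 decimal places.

-2.18

ΔQ_A = 1102 − 2252 = -1150; ΔP_B = 35 − 25.5 = 9.5.
Midpoints: Q̄_A = 1677.0, P̄_B = 30.25.
ε = (ΔQ_A/Q̄_A)/(ΔP_B/P̄_B) = (-1150/1677.0)/(9.5/30.25) ≈ -2.18.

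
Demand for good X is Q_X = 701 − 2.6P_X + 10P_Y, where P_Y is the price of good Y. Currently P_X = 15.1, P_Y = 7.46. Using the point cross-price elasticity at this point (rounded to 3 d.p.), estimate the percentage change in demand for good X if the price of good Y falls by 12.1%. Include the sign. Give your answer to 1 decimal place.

-1.2%

At P_X = 15.1, P_Y = 7.46: Q_X = 736.34.
∂Q_X/∂P_Y = 10.
ε = (∂Q_X/∂P_Y)(P_Y/Q_X) = 10.0000 × 7.46/736.34 ≈ 0.101.
%ΔQ_X ≈ ε × %ΔP_Y = 0.101 × (-12.1%) = -1.2%.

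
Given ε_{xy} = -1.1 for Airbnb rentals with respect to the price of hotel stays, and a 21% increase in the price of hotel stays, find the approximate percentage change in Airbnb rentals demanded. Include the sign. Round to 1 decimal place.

-23.1%

%ΔQ ≈ ε × %ΔP of hotel stays = -1.1 × (21%) = -23.1%.
Demand for Airbnb rentals falls by about 23.1%.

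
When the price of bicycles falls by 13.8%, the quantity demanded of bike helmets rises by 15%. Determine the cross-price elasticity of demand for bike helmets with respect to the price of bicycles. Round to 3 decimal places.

ε = (%ΔQ of bike helmets) / (%ΔP of bicycles) = (15%) / (-13.8%) ≈ -1.087.
Negative cross-price elasticity: complements.

-1.087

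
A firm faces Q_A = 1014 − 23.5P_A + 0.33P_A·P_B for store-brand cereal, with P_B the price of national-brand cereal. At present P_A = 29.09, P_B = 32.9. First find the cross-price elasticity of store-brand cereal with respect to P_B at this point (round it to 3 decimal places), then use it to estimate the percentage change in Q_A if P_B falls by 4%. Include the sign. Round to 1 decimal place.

At P_A = 29.09, P_B = 32.9: Q_A = 646.215.
∂Q_A/∂P_B = 0.33P_A = 9.5997.
ε = (∂Q_A/∂P_B)(P_B/Q_A) = 9.5997 × 32.9/646.215 ≈ 0.489.
%ΔQ_A ≈ ε × %ΔP_B = 0.489 × (-4%) = -2.0%.

-2.0%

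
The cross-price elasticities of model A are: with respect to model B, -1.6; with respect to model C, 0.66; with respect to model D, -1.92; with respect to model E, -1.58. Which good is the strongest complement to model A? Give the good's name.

Complements have ε < 0. The most negative value is -1.92 (model D).

model D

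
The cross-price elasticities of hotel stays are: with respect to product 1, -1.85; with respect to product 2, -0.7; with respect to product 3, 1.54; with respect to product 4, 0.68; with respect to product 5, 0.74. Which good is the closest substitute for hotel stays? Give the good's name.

product 3

Substitutes have ε > 0. Among the positive values, 1.54 (product 3) is largest.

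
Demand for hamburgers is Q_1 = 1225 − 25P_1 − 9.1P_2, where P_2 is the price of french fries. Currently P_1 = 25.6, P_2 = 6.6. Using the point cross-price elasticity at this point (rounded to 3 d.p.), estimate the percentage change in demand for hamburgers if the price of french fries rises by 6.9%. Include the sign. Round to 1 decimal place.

-0.8%

At P_1 = 25.6, P_2 = 6.6: Q_1 = 524.94.
∂Q_1/∂P_2 = -9.1.
ε = (∂Q_1/∂P_2)(P_2/Q_1) = -9.1000 × 6.6/524.94 ≈ -0.114.
%ΔQ_1 ≈ ε × %ΔP_2 = -0.114 × (6.9%) = -0.8%.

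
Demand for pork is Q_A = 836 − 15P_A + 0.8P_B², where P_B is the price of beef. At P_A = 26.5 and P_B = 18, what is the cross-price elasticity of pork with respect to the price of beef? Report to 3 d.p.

At P_A = 26.5 and P_B = 18: Q_A = 697.7.
∂Q_A/∂P_B = 1.6P_B = 1.6(18) = 28.8000.
ε = (∂Q_A/∂P_B)(P_B/Q_A) = 28.8000 × (18/697.7) ≈ 0.743.

0.743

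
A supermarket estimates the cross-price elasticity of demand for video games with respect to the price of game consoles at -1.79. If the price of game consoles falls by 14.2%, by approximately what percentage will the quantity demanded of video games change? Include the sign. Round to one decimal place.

%ΔQ ≈ ε × %ΔP of game consoles = -1.79 × (-14.2%) = 25.4%.

25.4%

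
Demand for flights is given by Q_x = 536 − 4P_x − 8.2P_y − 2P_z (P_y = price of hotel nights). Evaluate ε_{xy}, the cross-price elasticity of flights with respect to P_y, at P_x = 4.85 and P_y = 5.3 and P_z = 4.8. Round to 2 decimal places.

-0.09

At P_x = 4.85 and P_y = 5.3 and P_z = 4.8: Q_x = 463.54.
∂Q_x/∂P_y = -8.2.
ε = (∂Q_x/∂P_y)(P_y/Q_x) = -8.2 × (5.3/463.54) ≈ -0.09.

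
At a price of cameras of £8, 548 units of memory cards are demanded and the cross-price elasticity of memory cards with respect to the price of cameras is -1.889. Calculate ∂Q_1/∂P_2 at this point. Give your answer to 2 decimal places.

ε = (∂Q_1/∂P_2)·(P_2/Q_1) ⇒ ∂Q_1/∂P_2 = ε·Q_1/P_2 = -1.889 × 548/8 ≈ -129.40.

-129.40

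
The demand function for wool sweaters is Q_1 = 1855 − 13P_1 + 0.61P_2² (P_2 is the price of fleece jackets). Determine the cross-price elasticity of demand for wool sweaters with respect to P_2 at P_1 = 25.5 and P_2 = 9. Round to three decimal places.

At P_1 = 25.5 and P_2 = 9: Q_1 = 1572.91.
∂Q_1/∂P_2 = 1.22P_2 = 1.22(9) = 10.9800.
ε = (∂Q_1/∂P_2)(P_2/Q_1) = 10.9800 × (9/1572.91) ≈ 0.063.

0.063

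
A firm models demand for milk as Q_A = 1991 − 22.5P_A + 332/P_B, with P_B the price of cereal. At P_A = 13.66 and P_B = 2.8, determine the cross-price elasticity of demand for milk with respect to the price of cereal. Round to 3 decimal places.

-0.066

At P_A = 13.66 and P_B = 2.8: Q_A = 1802.221.
∂Q_A/∂P_B = −332/P_B² = -42.3469.
ε = (∂Q_A/∂P_B)(P_B/Q_A) = -42.3469 × (2.8/1802.221) ≈ -0.066.
ε < 0: complements.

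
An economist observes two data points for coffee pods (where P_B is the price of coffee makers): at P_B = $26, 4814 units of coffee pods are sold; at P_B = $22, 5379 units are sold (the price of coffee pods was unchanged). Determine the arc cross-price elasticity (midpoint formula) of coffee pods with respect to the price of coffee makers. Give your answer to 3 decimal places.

-0.665

ΔQ_A = 5379 − 4814 = 565; ΔP_B = 22 − 26 = -4.
Midpoints: Q̄_A = 5096.5, P̄_B = 24.00.
ε = (ΔQ_A/Q̄_A)/(ΔP_B/P̄_B) = (565/5096.5)/(-4/24.00) ≈ -0.665.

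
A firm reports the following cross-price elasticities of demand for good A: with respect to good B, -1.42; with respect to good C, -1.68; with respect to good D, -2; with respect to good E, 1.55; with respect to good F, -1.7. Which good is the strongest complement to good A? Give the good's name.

good D

Complements have ε < 0. The most negative value is -2 (good D).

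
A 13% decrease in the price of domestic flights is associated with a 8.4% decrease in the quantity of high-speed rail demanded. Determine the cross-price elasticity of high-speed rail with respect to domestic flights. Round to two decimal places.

0.65

ε = (%ΔQ of high-speed rail) / (%ΔP of domestic flights) = (-8.4%) / (-13%) ≈ 0.65.
Positive cross-price elasticity: substitutes.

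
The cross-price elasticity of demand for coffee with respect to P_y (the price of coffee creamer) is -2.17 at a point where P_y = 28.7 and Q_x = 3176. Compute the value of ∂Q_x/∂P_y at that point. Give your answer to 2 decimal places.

ε = (∂Q_x/∂P_y)·(P_y/Q_x) ⇒ ∂Q_x/∂P_y = ε·Q_x/P_y = -2.17 × 3176/28.7 ≈ -240.14.

-240.14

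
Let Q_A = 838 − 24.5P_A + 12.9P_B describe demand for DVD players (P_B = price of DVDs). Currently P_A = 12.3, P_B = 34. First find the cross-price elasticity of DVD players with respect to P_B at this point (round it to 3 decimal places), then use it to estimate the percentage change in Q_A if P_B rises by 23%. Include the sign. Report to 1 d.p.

10.4%

At P_A = 12.3, P_B = 34: Q_A = 975.25.
∂Q_A/∂P_B = 12.9.
ε = (∂Q_A/∂P_B)(P_B/Q_A) = 12.9000 × 34/975.25 ≈ 0.450.
%ΔQ_A ≈ ε × %ΔP_B = 0.450 × (23%) = 10.4%.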